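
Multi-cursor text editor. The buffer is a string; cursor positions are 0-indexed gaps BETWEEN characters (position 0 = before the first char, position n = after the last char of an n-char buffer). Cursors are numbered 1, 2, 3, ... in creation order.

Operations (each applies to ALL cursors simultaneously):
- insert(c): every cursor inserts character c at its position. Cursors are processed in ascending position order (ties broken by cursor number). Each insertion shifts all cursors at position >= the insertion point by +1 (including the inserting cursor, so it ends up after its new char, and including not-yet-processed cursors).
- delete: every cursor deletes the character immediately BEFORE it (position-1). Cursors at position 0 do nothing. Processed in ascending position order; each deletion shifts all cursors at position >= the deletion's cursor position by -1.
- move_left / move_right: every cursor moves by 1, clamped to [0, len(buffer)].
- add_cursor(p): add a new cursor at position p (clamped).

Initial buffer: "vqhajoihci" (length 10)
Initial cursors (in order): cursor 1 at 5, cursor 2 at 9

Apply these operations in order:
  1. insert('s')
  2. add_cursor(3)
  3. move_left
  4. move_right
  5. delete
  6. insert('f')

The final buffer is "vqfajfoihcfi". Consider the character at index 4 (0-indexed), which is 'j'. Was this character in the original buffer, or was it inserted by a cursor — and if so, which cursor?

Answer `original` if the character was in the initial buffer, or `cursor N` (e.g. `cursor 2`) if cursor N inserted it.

After op 1 (insert('s')): buffer="vqhajsoihcsi" (len 12), cursors c1@6 c2@11, authorship .....1....2.
After op 2 (add_cursor(3)): buffer="vqhajsoihcsi" (len 12), cursors c3@3 c1@6 c2@11, authorship .....1....2.
After op 3 (move_left): buffer="vqhajsoihcsi" (len 12), cursors c3@2 c1@5 c2@10, authorship .....1....2.
After op 4 (move_right): buffer="vqhajsoihcsi" (len 12), cursors c3@3 c1@6 c2@11, authorship .....1....2.
After op 5 (delete): buffer="vqajoihci" (len 9), cursors c3@2 c1@4 c2@8, authorship .........
After op 6 (insert('f')): buffer="vqfajfoihcfi" (len 12), cursors c3@3 c1@6 c2@11, authorship ..3..1....2.
Authorship (.=original, N=cursor N): . . 3 . . 1 . . . . 2 .
Index 4: author = original

Answer: original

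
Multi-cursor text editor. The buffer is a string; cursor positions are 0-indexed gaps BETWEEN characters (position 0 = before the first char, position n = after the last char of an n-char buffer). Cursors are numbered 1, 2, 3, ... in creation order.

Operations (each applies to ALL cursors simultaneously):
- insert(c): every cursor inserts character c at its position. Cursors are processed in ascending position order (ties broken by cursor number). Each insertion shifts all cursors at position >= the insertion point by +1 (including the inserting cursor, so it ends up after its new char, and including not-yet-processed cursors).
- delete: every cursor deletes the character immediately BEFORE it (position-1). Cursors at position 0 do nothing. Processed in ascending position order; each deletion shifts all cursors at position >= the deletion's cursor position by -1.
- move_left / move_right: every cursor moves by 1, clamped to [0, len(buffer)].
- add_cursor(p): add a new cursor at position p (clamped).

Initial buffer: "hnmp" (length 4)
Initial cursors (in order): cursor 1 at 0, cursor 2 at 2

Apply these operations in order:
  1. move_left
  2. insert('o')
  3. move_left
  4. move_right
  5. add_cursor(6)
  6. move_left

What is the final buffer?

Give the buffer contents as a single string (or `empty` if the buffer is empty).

Answer: ohonmp

Derivation:
After op 1 (move_left): buffer="hnmp" (len 4), cursors c1@0 c2@1, authorship ....
After op 2 (insert('o')): buffer="ohonmp" (len 6), cursors c1@1 c2@3, authorship 1.2...
After op 3 (move_left): buffer="ohonmp" (len 6), cursors c1@0 c2@2, authorship 1.2...
After op 4 (move_right): buffer="ohonmp" (len 6), cursors c1@1 c2@3, authorship 1.2...
After op 5 (add_cursor(6)): buffer="ohonmp" (len 6), cursors c1@1 c2@3 c3@6, authorship 1.2...
After op 6 (move_left): buffer="ohonmp" (len 6), cursors c1@0 c2@2 c3@5, authorship 1.2...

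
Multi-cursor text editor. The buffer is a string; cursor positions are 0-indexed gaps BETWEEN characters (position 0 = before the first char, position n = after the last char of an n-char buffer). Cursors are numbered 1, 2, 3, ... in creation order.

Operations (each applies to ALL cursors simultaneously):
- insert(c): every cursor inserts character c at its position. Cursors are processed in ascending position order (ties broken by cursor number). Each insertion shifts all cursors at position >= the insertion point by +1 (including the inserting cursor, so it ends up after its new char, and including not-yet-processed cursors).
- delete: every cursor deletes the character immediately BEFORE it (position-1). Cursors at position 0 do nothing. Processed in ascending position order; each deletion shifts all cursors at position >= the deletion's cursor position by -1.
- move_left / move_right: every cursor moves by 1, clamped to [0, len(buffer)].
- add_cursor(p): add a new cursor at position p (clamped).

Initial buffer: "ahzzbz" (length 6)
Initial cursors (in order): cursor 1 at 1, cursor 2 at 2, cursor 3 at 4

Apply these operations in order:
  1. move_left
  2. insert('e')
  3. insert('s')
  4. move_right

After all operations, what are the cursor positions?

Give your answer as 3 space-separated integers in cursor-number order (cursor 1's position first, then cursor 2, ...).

Answer: 3 6 10

Derivation:
After op 1 (move_left): buffer="ahzzbz" (len 6), cursors c1@0 c2@1 c3@3, authorship ......
After op 2 (insert('e')): buffer="eaehzezbz" (len 9), cursors c1@1 c2@3 c3@6, authorship 1.2..3...
After op 3 (insert('s')): buffer="esaeshzeszbz" (len 12), cursors c1@2 c2@5 c3@9, authorship 11.22..33...
After op 4 (move_right): buffer="esaeshzeszbz" (len 12), cursors c1@3 c2@6 c3@10, authorship 11.22..33...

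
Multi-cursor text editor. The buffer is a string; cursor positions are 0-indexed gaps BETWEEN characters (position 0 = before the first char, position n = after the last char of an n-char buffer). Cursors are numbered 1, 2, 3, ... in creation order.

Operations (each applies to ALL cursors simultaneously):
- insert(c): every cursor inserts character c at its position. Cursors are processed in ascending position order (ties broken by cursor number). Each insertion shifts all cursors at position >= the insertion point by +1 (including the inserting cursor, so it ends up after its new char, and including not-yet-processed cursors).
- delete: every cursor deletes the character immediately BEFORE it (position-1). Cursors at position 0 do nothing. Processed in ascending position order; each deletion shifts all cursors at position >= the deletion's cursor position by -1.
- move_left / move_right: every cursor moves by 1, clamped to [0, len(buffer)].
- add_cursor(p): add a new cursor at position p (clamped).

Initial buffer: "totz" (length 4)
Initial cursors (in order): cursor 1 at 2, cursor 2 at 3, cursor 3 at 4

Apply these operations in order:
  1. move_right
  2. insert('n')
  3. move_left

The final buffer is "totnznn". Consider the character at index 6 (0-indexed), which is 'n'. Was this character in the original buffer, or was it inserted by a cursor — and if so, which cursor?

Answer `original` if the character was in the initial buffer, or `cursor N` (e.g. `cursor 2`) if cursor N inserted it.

Answer: cursor 3

Derivation:
After op 1 (move_right): buffer="totz" (len 4), cursors c1@3 c2@4 c3@4, authorship ....
After op 2 (insert('n')): buffer="totnznn" (len 7), cursors c1@4 c2@7 c3@7, authorship ...1.23
After op 3 (move_left): buffer="totnznn" (len 7), cursors c1@3 c2@6 c3@6, authorship ...1.23
Authorship (.=original, N=cursor N): . . . 1 . 2 3
Index 6: author = 3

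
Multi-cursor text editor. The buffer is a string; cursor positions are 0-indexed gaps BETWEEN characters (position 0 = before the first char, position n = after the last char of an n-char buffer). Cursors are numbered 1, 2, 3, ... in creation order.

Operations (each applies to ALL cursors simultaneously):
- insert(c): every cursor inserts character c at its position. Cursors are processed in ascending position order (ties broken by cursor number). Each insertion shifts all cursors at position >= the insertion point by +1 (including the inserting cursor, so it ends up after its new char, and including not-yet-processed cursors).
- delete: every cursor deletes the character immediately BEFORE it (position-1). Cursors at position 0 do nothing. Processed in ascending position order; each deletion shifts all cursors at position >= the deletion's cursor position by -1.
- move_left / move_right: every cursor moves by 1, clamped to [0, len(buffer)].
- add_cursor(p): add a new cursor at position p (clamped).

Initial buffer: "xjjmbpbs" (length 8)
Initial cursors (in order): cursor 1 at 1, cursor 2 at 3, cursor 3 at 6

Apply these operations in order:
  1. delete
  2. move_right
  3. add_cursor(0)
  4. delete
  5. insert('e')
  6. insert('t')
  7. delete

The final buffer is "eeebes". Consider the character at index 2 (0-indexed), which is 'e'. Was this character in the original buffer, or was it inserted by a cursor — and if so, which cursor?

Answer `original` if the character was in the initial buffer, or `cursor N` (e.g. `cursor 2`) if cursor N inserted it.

After op 1 (delete): buffer="jmbbs" (len 5), cursors c1@0 c2@1 c3@3, authorship .....
After op 2 (move_right): buffer="jmbbs" (len 5), cursors c1@1 c2@2 c3@4, authorship .....
After op 3 (add_cursor(0)): buffer="jmbbs" (len 5), cursors c4@0 c1@1 c2@2 c3@4, authorship .....
After op 4 (delete): buffer="bs" (len 2), cursors c1@0 c2@0 c4@0 c3@1, authorship ..
After op 5 (insert('e')): buffer="eeebes" (len 6), cursors c1@3 c2@3 c4@3 c3@5, authorship 124.3.
After op 6 (insert('t')): buffer="eeetttbets" (len 10), cursors c1@6 c2@6 c4@6 c3@9, authorship 124124.33.
After op 7 (delete): buffer="eeebes" (len 6), cursors c1@3 c2@3 c4@3 c3@5, authorship 124.3.
Authorship (.=original, N=cursor N): 1 2 4 . 3 .
Index 2: author = 4

Answer: cursor 4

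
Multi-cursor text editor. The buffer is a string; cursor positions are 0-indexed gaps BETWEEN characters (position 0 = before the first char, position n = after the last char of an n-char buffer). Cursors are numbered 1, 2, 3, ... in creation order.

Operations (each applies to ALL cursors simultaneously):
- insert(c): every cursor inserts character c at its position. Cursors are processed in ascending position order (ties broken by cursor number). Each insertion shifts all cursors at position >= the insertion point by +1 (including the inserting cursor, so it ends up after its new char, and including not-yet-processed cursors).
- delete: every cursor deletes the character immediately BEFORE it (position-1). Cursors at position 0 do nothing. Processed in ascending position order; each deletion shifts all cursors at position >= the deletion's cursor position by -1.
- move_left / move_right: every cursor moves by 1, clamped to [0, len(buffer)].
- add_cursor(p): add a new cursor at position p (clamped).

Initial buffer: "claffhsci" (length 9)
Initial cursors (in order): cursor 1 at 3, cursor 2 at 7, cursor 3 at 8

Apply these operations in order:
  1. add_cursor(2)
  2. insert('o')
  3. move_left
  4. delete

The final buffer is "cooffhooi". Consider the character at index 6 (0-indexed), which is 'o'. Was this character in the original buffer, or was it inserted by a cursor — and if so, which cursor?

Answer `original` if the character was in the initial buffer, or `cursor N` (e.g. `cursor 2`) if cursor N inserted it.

Answer: cursor 2

Derivation:
After op 1 (add_cursor(2)): buffer="claffhsci" (len 9), cursors c4@2 c1@3 c2@7 c3@8, authorship .........
After op 2 (insert('o')): buffer="cloaoffhsocoi" (len 13), cursors c4@3 c1@5 c2@10 c3@12, authorship ..4.1....2.3.
After op 3 (move_left): buffer="cloaoffhsocoi" (len 13), cursors c4@2 c1@4 c2@9 c3@11, authorship ..4.1....2.3.
After op 4 (delete): buffer="cooffhooi" (len 9), cursors c4@1 c1@2 c2@6 c3@7, authorship .41...23.
Authorship (.=original, N=cursor N): . 4 1 . . . 2 3 .
Index 6: author = 2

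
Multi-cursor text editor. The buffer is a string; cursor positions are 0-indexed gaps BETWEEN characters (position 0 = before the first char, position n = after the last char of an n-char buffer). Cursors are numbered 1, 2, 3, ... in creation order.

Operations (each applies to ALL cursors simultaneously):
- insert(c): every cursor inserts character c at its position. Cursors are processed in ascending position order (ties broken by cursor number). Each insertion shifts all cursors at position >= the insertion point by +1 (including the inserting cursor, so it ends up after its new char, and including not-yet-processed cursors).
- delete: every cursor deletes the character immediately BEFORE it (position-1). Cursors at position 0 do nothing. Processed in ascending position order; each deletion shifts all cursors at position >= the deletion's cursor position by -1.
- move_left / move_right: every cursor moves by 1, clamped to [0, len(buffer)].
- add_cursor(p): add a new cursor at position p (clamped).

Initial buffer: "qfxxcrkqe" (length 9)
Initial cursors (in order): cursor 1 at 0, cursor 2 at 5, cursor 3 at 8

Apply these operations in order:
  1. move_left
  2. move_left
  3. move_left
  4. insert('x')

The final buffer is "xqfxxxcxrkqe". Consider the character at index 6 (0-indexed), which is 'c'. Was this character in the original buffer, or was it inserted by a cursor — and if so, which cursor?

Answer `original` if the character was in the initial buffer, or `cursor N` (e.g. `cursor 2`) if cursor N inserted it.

Answer: original

Derivation:
After op 1 (move_left): buffer="qfxxcrkqe" (len 9), cursors c1@0 c2@4 c3@7, authorship .........
After op 2 (move_left): buffer="qfxxcrkqe" (len 9), cursors c1@0 c2@3 c3@6, authorship .........
After op 3 (move_left): buffer="qfxxcrkqe" (len 9), cursors c1@0 c2@2 c3@5, authorship .........
After op 4 (insert('x')): buffer="xqfxxxcxrkqe" (len 12), cursors c1@1 c2@4 c3@8, authorship 1..2...3....
Authorship (.=original, N=cursor N): 1 . . 2 . . . 3 . . . .
Index 6: author = original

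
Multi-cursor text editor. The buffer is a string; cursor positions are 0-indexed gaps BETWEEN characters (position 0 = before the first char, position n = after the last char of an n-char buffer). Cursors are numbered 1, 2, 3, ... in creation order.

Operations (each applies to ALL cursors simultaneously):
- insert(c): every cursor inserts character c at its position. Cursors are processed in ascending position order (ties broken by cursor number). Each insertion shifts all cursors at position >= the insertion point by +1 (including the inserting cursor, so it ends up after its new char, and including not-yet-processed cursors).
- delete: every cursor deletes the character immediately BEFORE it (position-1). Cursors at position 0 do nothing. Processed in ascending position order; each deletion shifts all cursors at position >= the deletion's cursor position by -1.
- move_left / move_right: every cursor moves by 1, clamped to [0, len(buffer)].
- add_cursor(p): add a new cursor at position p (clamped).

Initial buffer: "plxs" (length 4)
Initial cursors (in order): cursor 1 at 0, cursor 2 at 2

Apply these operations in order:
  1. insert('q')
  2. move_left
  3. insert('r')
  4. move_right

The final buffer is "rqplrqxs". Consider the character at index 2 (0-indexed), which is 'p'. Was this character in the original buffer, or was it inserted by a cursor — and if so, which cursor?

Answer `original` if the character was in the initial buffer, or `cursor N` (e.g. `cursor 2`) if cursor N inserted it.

After op 1 (insert('q')): buffer="qplqxs" (len 6), cursors c1@1 c2@4, authorship 1..2..
After op 2 (move_left): buffer="qplqxs" (len 6), cursors c1@0 c2@3, authorship 1..2..
After op 3 (insert('r')): buffer="rqplrqxs" (len 8), cursors c1@1 c2@5, authorship 11..22..
After op 4 (move_right): buffer="rqplrqxs" (len 8), cursors c1@2 c2@6, authorship 11..22..
Authorship (.=original, N=cursor N): 1 1 . . 2 2 . .
Index 2: author = original

Answer: original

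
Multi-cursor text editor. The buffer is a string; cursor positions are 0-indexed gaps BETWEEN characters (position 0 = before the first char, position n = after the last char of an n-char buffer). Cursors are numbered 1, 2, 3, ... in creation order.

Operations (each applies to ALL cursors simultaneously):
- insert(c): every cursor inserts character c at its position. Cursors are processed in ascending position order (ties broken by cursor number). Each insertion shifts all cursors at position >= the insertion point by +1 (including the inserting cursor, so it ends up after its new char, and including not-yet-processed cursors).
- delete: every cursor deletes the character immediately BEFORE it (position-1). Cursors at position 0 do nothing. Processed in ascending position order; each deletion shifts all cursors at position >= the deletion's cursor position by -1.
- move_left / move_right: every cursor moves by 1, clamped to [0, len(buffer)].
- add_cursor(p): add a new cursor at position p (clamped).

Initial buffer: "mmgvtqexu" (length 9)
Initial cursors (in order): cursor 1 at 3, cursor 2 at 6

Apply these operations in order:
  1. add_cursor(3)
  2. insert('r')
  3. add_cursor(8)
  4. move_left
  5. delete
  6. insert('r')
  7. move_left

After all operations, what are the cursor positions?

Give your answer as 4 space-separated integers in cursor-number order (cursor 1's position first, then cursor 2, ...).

Answer: 3 7 3 7

Derivation:
After op 1 (add_cursor(3)): buffer="mmgvtqexu" (len 9), cursors c1@3 c3@3 c2@6, authorship .........
After op 2 (insert('r')): buffer="mmgrrvtqrexu" (len 12), cursors c1@5 c3@5 c2@9, authorship ...13...2...
After op 3 (add_cursor(8)): buffer="mmgrrvtqrexu" (len 12), cursors c1@5 c3@5 c4@8 c2@9, authorship ...13...2...
After op 4 (move_left): buffer="mmgrrvtqrexu" (len 12), cursors c1@4 c3@4 c4@7 c2@8, authorship ...13...2...
After op 5 (delete): buffer="mmrvrexu" (len 8), cursors c1@2 c3@2 c2@4 c4@4, authorship ..3.2...
After op 6 (insert('r')): buffer="mmrrrvrrrexu" (len 12), cursors c1@4 c3@4 c2@8 c4@8, authorship ..133.242...
After op 7 (move_left): buffer="mmrrrvrrrexu" (len 12), cursors c1@3 c3@3 c2@7 c4@7, authorship ..133.242...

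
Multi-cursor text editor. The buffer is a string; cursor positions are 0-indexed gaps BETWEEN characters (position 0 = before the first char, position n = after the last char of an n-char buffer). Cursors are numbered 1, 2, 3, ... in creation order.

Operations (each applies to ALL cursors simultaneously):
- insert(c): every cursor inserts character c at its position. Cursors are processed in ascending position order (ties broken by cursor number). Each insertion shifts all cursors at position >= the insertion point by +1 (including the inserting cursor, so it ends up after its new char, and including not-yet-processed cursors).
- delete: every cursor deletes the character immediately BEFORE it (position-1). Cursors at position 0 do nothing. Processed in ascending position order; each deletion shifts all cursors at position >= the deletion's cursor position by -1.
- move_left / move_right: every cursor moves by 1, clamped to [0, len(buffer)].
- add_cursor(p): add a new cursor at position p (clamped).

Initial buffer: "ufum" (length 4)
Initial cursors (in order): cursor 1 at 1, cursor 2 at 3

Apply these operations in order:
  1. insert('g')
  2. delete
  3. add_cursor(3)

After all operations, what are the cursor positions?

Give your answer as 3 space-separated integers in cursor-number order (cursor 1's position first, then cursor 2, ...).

Answer: 1 3 3

Derivation:
After op 1 (insert('g')): buffer="ugfugm" (len 6), cursors c1@2 c2@5, authorship .1..2.
After op 2 (delete): buffer="ufum" (len 4), cursors c1@1 c2@3, authorship ....
After op 3 (add_cursor(3)): buffer="ufum" (len 4), cursors c1@1 c2@3 c3@3, authorship ....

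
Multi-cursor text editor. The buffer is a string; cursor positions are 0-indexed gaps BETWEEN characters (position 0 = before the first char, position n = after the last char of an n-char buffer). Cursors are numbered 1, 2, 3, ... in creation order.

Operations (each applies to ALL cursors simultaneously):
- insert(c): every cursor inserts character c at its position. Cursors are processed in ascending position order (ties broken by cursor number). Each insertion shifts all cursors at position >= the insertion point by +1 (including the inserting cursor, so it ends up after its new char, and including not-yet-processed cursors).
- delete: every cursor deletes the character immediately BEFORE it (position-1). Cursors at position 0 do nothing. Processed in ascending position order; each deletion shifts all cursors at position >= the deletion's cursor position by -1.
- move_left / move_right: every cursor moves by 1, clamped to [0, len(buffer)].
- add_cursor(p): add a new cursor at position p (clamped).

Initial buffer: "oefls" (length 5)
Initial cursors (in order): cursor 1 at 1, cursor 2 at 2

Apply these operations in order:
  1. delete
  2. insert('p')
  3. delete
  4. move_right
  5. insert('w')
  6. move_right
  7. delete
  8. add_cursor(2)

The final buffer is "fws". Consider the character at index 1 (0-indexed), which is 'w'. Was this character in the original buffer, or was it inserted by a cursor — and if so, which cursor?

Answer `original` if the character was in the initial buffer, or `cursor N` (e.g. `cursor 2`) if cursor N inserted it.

After op 1 (delete): buffer="fls" (len 3), cursors c1@0 c2@0, authorship ...
After op 2 (insert('p')): buffer="ppfls" (len 5), cursors c1@2 c2@2, authorship 12...
After op 3 (delete): buffer="fls" (len 3), cursors c1@0 c2@0, authorship ...
After op 4 (move_right): buffer="fls" (len 3), cursors c1@1 c2@1, authorship ...
After op 5 (insert('w')): buffer="fwwls" (len 5), cursors c1@3 c2@3, authorship .12..
After op 6 (move_right): buffer="fwwls" (len 5), cursors c1@4 c2@4, authorship .12..
After op 7 (delete): buffer="fws" (len 3), cursors c1@2 c2@2, authorship .1.
After op 8 (add_cursor(2)): buffer="fws" (len 3), cursors c1@2 c2@2 c3@2, authorship .1.
Authorship (.=original, N=cursor N): . 1 .
Index 1: author = 1

Answer: cursor 1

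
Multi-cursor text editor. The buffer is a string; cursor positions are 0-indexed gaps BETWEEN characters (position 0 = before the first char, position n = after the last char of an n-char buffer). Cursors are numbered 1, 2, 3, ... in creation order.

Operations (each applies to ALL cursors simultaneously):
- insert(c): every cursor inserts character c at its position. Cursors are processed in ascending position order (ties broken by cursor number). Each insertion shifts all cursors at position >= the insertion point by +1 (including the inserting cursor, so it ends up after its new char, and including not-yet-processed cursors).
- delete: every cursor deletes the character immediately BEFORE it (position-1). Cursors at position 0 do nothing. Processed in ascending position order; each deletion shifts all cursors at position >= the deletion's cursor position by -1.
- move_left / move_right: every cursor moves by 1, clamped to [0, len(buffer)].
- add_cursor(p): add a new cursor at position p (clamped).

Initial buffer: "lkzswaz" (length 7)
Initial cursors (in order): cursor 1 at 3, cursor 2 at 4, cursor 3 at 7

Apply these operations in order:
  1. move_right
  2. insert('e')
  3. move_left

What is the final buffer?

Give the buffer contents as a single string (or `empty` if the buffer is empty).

After op 1 (move_right): buffer="lkzswaz" (len 7), cursors c1@4 c2@5 c3@7, authorship .......
After op 2 (insert('e')): buffer="lkzseweaze" (len 10), cursors c1@5 c2@7 c3@10, authorship ....1.2..3
After op 3 (move_left): buffer="lkzseweaze" (len 10), cursors c1@4 c2@6 c3@9, authorship ....1.2..3

Answer: lkzseweaze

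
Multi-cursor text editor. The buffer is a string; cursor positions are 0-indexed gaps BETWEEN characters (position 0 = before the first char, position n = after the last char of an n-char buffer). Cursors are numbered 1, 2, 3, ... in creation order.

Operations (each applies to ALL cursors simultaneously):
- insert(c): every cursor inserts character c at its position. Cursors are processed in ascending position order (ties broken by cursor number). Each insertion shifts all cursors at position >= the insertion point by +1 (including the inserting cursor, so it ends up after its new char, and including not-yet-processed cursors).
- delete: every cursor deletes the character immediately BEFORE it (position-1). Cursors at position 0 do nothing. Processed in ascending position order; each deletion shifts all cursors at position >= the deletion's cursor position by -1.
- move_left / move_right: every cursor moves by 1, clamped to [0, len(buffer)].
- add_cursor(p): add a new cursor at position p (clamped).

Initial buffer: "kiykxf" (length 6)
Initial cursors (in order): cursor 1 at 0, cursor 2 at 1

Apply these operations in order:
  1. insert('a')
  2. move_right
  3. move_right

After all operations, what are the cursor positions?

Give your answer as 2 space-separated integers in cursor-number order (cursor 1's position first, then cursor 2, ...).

Answer: 3 5

Derivation:
After op 1 (insert('a')): buffer="akaiykxf" (len 8), cursors c1@1 c2@3, authorship 1.2.....
After op 2 (move_right): buffer="akaiykxf" (len 8), cursors c1@2 c2@4, authorship 1.2.....
After op 3 (move_right): buffer="akaiykxf" (len 8), cursors c1@3 c2@5, authorship 1.2.....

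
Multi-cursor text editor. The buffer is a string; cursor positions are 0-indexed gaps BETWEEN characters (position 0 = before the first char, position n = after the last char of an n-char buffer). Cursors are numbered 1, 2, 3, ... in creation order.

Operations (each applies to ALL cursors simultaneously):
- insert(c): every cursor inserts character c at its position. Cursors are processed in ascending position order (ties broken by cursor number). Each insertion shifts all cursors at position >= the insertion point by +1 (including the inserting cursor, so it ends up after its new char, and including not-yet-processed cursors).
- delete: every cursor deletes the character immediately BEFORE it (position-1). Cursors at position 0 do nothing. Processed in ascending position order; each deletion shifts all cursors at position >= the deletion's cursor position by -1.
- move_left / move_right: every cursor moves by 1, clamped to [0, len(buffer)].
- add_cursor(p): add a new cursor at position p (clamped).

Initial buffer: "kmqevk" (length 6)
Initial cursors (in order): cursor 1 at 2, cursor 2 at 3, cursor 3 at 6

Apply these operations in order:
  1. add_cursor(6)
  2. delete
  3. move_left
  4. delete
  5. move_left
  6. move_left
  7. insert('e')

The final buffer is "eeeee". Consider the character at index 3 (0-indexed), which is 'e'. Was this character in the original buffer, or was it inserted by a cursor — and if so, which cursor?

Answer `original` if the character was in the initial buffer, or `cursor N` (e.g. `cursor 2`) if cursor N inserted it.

Answer: cursor 4

Derivation:
After op 1 (add_cursor(6)): buffer="kmqevk" (len 6), cursors c1@2 c2@3 c3@6 c4@6, authorship ......
After op 2 (delete): buffer="ke" (len 2), cursors c1@1 c2@1 c3@2 c4@2, authorship ..
After op 3 (move_left): buffer="ke" (len 2), cursors c1@0 c2@0 c3@1 c4@1, authorship ..
After op 4 (delete): buffer="e" (len 1), cursors c1@0 c2@0 c3@0 c4@0, authorship .
After op 5 (move_left): buffer="e" (len 1), cursors c1@0 c2@0 c3@0 c4@0, authorship .
After op 6 (move_left): buffer="e" (len 1), cursors c1@0 c2@0 c3@0 c4@0, authorship .
After op 7 (insert('e')): buffer="eeeee" (len 5), cursors c1@4 c2@4 c3@4 c4@4, authorship 1234.
Authorship (.=original, N=cursor N): 1 2 3 4 .
Index 3: author = 4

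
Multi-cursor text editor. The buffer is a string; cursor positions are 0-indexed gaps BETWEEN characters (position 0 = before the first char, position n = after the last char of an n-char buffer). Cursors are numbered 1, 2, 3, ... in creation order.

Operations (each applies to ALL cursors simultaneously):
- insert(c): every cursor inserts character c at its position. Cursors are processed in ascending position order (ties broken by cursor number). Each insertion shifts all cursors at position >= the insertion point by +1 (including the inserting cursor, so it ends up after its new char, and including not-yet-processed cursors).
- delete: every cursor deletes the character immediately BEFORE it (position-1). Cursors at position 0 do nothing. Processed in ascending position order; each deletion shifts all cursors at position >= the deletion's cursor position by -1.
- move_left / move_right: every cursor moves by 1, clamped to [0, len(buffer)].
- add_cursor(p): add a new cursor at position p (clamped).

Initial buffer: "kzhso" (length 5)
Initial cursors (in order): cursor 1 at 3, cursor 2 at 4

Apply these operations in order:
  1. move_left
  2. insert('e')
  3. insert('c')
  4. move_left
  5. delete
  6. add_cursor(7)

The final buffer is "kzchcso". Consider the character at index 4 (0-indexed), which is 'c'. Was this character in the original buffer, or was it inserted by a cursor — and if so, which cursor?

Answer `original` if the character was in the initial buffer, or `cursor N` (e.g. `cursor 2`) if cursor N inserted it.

Answer: cursor 2

Derivation:
After op 1 (move_left): buffer="kzhso" (len 5), cursors c1@2 c2@3, authorship .....
After op 2 (insert('e')): buffer="kzeheso" (len 7), cursors c1@3 c2@5, authorship ..1.2..
After op 3 (insert('c')): buffer="kzechecso" (len 9), cursors c1@4 c2@7, authorship ..11.22..
After op 4 (move_left): buffer="kzechecso" (len 9), cursors c1@3 c2@6, authorship ..11.22..
After op 5 (delete): buffer="kzchcso" (len 7), cursors c1@2 c2@4, authorship ..1.2..
After op 6 (add_cursor(7)): buffer="kzchcso" (len 7), cursors c1@2 c2@4 c3@7, authorship ..1.2..
Authorship (.=original, N=cursor N): . . 1 . 2 . .
Index 4: author = 2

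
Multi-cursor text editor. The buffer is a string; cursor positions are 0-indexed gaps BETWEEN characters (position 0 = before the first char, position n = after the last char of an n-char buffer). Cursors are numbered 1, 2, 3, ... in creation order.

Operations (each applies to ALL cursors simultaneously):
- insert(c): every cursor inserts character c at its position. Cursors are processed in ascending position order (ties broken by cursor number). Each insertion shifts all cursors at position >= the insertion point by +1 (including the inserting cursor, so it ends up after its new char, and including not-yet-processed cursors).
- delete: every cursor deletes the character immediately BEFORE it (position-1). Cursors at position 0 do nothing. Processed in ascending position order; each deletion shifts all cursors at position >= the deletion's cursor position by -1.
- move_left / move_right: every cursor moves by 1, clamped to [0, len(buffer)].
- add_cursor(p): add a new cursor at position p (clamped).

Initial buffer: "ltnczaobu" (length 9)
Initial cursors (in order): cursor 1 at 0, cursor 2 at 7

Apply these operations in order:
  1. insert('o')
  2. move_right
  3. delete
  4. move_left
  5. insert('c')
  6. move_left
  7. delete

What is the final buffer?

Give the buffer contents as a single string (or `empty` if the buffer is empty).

After op 1 (insert('o')): buffer="oltnczaoobu" (len 11), cursors c1@1 c2@9, authorship 1.......2..
After op 2 (move_right): buffer="oltnczaoobu" (len 11), cursors c1@2 c2@10, authorship 1.......2..
After op 3 (delete): buffer="otnczaoou" (len 9), cursors c1@1 c2@8, authorship 1......2.
After op 4 (move_left): buffer="otnczaoou" (len 9), cursors c1@0 c2@7, authorship 1......2.
After op 5 (insert('c')): buffer="cotnczaocou" (len 11), cursors c1@1 c2@9, authorship 11......22.
After op 6 (move_left): buffer="cotnczaocou" (len 11), cursors c1@0 c2@8, authorship 11......22.
After op 7 (delete): buffer="cotnczacou" (len 10), cursors c1@0 c2@7, authorship 11.....22.

Answer: cotnczacou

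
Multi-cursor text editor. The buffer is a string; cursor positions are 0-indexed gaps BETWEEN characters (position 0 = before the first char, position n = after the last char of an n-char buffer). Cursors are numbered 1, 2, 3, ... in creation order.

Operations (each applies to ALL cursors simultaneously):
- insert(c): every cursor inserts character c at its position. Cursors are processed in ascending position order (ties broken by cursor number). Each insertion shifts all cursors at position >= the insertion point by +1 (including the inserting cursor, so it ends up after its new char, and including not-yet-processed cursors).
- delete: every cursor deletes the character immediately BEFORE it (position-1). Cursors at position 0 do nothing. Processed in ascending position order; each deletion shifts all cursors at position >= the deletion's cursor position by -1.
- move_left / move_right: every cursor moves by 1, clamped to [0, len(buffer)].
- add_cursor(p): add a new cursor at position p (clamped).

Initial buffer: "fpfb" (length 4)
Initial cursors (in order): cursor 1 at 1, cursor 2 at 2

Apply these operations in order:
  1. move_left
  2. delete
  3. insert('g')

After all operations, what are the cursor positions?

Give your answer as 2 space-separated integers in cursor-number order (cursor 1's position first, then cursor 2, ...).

After op 1 (move_left): buffer="fpfb" (len 4), cursors c1@0 c2@1, authorship ....
After op 2 (delete): buffer="pfb" (len 3), cursors c1@0 c2@0, authorship ...
After op 3 (insert('g')): buffer="ggpfb" (len 5), cursors c1@2 c2@2, authorship 12...

Answer: 2 2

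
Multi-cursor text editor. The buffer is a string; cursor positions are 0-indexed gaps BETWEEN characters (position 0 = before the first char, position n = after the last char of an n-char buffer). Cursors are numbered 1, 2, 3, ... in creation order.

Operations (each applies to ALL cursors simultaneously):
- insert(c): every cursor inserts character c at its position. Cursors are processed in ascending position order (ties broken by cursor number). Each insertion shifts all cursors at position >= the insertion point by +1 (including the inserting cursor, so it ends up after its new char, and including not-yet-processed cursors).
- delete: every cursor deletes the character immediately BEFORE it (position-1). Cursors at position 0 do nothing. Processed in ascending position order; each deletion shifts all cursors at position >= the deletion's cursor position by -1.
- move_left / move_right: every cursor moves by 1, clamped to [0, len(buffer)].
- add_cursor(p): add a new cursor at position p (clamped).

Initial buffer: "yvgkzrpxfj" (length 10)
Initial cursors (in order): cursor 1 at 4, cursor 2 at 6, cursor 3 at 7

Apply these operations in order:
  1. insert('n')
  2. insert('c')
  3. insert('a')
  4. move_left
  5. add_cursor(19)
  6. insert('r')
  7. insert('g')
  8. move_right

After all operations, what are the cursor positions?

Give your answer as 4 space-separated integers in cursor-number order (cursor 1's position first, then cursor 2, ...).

Answer: 9 16 22 27

Derivation:
After op 1 (insert('n')): buffer="yvgknzrnpnxfj" (len 13), cursors c1@5 c2@8 c3@10, authorship ....1..2.3...
After op 2 (insert('c')): buffer="yvgknczrncpncxfj" (len 16), cursors c1@6 c2@10 c3@13, authorship ....11..22.33...
After op 3 (insert('a')): buffer="yvgkncazrncapncaxfj" (len 19), cursors c1@7 c2@12 c3@16, authorship ....111..222.333...
After op 4 (move_left): buffer="yvgkncazrncapncaxfj" (len 19), cursors c1@6 c2@11 c3@15, authorship ....111..222.333...
After op 5 (add_cursor(19)): buffer="yvgkncazrncapncaxfj" (len 19), cursors c1@6 c2@11 c3@15 c4@19, authorship ....111..222.333...
After op 6 (insert('r')): buffer="yvgkncrazrncrapncraxfjr" (len 23), cursors c1@7 c2@13 c3@18 c4@23, authorship ....1111..2222.3333...4
After op 7 (insert('g')): buffer="yvgkncrgazrncrgapncrgaxfjrg" (len 27), cursors c1@8 c2@15 c3@21 c4@27, authorship ....11111..22222.33333...44
After op 8 (move_right): buffer="yvgkncrgazrncrgapncrgaxfjrg" (len 27), cursors c1@9 c2@16 c3@22 c4@27, authorship ....11111..22222.33333...44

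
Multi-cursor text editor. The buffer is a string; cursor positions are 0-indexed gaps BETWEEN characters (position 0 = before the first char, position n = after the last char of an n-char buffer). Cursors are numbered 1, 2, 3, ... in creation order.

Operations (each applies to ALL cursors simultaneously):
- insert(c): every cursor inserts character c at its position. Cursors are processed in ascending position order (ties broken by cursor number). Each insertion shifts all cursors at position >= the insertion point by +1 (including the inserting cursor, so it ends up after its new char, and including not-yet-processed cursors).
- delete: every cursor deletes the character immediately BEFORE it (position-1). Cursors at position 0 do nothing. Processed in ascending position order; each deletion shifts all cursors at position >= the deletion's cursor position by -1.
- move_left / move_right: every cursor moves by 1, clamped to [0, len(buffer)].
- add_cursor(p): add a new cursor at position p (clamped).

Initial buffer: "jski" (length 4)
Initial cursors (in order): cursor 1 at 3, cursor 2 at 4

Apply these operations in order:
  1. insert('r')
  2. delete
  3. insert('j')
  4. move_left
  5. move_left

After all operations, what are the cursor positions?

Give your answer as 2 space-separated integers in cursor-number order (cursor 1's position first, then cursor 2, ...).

After op 1 (insert('r')): buffer="jskrir" (len 6), cursors c1@4 c2@6, authorship ...1.2
After op 2 (delete): buffer="jski" (len 4), cursors c1@3 c2@4, authorship ....
After op 3 (insert('j')): buffer="jskjij" (len 6), cursors c1@4 c2@6, authorship ...1.2
After op 4 (move_left): buffer="jskjij" (len 6), cursors c1@3 c2@5, authorship ...1.2
After op 5 (move_left): buffer="jskjij" (len 6), cursors c1@2 c2@4, authorship ...1.2

Answer: 2 4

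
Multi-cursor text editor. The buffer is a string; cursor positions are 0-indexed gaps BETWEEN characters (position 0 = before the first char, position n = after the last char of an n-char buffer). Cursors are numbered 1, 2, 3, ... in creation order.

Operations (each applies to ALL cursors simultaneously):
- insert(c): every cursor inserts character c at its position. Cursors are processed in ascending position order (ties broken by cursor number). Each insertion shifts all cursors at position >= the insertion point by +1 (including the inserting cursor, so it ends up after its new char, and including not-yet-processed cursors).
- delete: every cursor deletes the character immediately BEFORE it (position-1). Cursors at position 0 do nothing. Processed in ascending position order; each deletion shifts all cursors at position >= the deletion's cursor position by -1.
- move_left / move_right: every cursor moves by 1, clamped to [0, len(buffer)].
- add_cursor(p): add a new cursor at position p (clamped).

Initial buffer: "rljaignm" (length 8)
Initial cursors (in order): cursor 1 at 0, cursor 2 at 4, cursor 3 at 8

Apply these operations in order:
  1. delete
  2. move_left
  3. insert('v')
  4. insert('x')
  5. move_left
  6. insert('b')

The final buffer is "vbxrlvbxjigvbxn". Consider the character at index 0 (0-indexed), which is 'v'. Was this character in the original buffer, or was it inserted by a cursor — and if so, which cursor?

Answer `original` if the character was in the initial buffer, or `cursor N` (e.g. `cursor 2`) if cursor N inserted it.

After op 1 (delete): buffer="rljign" (len 6), cursors c1@0 c2@3 c3@6, authorship ......
After op 2 (move_left): buffer="rljign" (len 6), cursors c1@0 c2@2 c3@5, authorship ......
After op 3 (insert('v')): buffer="vrlvjigvn" (len 9), cursors c1@1 c2@4 c3@8, authorship 1..2...3.
After op 4 (insert('x')): buffer="vxrlvxjigvxn" (len 12), cursors c1@2 c2@6 c3@11, authorship 11..22...33.
After op 5 (move_left): buffer="vxrlvxjigvxn" (len 12), cursors c1@1 c2@5 c3@10, authorship 11..22...33.
After op 6 (insert('b')): buffer="vbxrlvbxjigvbxn" (len 15), cursors c1@2 c2@7 c3@13, authorship 111..222...333.
Authorship (.=original, N=cursor N): 1 1 1 . . 2 2 2 . . . 3 3 3 .
Index 0: author = 1

Answer: cursor 1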